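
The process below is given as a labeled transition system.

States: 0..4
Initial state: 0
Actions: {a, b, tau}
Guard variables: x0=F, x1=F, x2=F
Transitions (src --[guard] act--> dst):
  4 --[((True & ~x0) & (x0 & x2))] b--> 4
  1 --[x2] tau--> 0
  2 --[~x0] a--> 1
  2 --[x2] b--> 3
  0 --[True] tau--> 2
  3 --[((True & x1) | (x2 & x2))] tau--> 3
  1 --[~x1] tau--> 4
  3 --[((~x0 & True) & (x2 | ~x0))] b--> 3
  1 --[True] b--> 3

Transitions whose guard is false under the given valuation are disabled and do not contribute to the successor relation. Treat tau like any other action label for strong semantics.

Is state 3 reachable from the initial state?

Answer: REACHABLE

Trace:
5 transition(s) survive guard evaluation.
depth 0: {0}
depth 1: {2}  cumulative {0,2}
depth 2: {1}  cumulative {0,1,2}
depth 3: {3,4}  cumulative {0,1,2,3,4}
Reach set: {0,1,2,3,4}
witness 3: tau·a·b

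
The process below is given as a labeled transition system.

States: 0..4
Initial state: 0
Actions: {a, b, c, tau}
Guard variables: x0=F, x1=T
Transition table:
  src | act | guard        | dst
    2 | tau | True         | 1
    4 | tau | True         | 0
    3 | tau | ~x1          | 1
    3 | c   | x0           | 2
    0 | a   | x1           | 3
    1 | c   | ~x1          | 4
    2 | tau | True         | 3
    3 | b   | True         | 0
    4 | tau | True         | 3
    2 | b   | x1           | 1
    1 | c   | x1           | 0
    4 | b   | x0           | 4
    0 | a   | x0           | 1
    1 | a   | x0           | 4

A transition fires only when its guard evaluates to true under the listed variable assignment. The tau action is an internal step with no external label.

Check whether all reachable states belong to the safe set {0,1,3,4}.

Allowed set {0,1,3,4}
R = {0,3}
  0: safe
  3: safe

Answer: INVARIANT HOLDS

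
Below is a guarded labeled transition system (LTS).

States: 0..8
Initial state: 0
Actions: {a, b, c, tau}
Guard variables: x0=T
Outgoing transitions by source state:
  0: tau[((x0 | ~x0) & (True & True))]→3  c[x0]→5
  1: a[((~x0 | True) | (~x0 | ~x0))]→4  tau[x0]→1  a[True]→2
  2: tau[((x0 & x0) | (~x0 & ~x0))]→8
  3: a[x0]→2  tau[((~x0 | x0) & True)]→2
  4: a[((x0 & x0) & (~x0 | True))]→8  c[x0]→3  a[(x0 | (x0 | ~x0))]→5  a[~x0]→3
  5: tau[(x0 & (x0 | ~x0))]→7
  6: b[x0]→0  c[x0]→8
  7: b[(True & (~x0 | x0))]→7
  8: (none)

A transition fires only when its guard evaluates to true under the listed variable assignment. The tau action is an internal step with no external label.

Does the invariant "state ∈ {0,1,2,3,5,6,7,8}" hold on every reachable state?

Inv-set: {0,1,2,3,5,6,7,8}
Reach set: {0,2,3,5,7,8}
  0: safe
  2: safe
  3: safe
  5: safe
  7: safe
  8: safe

Answer: INVARIANT HOLDS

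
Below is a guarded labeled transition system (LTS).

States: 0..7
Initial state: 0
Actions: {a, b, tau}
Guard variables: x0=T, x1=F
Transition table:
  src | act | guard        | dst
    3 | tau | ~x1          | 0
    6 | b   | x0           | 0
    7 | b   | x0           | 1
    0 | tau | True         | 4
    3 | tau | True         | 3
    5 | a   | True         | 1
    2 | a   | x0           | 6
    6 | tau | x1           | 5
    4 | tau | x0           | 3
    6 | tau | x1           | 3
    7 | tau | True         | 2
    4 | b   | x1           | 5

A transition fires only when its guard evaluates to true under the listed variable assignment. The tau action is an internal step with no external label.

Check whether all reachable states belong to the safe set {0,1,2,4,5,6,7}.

Inv-set: {0,1,2,4,5,6,7}
Reachable = {0,3,4}
  0: ✓
  3: ✗ unsafe
  4: ✓
witness against invariant: tau·tau → 3

Answer: INVARIANT VIOLATED at state 3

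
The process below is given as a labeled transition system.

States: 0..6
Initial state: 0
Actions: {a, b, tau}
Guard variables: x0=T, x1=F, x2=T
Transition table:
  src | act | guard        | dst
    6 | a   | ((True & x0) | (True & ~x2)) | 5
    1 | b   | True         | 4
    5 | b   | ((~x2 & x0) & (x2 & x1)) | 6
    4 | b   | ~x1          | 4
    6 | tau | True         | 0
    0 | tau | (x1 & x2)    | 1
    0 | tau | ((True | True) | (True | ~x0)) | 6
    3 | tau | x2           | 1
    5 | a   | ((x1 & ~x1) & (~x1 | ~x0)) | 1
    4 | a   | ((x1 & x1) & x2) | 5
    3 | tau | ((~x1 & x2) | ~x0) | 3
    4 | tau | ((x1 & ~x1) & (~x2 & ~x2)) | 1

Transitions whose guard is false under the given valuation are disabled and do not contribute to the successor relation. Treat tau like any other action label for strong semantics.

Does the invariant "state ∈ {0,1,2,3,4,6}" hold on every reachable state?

Answer: INVARIANT VIOLATED at state 5

Trace:
Inv-set: {0,1,2,3,4,6}
Reachable = {0,5,6}
  0: ok
  5: outside
  6: ok
counterexample path to 5: tau·a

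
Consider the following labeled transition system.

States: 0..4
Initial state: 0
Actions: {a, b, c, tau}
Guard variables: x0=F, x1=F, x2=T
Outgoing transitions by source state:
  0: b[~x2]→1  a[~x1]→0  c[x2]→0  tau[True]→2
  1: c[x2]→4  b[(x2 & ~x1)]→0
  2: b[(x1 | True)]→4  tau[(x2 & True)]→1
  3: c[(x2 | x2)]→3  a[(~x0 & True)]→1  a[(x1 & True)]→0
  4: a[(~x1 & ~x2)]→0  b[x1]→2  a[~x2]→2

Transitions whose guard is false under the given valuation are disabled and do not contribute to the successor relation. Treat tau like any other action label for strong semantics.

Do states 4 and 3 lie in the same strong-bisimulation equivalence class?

Answer: NOT BISIMILAR

Working:
Refine partition for ~:
  round 0: {{0,1,2,3,4}}
  round 1: {{0},{1},{2},{3},{4}}
Fixed point at round 2; 5 class(es).
[4]={4}  [3]={3}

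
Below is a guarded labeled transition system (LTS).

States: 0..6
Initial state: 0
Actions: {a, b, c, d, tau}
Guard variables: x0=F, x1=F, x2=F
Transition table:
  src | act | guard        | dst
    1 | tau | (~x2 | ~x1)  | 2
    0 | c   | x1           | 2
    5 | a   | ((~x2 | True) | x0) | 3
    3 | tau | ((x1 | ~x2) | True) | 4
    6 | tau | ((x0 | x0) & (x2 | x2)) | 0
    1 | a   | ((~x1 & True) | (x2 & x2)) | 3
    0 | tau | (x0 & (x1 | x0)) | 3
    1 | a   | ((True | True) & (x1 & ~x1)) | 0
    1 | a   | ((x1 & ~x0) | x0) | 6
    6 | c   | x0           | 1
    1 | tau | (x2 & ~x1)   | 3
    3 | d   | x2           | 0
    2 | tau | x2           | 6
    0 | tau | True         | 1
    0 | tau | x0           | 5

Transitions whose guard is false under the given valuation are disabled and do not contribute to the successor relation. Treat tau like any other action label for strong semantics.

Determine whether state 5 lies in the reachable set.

Answer: UNREACHABLE

Working:
5 transition(s) survive guard evaluation.
L0 = {0}
L1 = {1}  cumulative {0,1}
L2 = {2,3}  cumulative {0,1,2,3}
L3 = {4}  cumulative {0,1,2,3,4}
Reach set: {0,1,2,3,4}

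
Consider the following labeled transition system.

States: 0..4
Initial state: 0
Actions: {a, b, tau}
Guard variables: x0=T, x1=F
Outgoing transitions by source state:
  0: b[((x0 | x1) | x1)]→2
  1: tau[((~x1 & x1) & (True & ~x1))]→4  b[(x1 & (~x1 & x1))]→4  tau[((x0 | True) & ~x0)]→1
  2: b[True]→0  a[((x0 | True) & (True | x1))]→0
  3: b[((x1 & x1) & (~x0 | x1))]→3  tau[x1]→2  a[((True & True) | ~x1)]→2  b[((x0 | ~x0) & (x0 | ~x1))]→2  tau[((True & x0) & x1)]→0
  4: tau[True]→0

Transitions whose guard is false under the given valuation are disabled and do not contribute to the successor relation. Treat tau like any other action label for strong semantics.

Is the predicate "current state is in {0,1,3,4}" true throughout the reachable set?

Answer: INVARIANT VIOLATED at state 2

Working:
Inv-set: {0,1,3,4}
Reach set: {0,2}
  0: ok
  2: ✗ unsafe
reach 2 via b — violates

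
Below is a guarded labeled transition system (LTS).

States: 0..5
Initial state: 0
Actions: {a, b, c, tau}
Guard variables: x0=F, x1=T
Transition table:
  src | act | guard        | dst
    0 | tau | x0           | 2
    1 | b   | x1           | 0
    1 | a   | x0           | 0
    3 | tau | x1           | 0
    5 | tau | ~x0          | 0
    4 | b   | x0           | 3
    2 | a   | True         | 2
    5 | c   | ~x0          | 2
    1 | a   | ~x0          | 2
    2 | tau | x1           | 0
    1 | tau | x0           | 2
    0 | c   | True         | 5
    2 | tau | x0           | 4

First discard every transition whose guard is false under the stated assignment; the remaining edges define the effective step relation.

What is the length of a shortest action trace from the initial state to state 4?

BFS to 4:
  Layer 0: {0}
  Layer 1: {5}
  Layer 2: {2}
4 never appears.

Answer: UNREACHABLE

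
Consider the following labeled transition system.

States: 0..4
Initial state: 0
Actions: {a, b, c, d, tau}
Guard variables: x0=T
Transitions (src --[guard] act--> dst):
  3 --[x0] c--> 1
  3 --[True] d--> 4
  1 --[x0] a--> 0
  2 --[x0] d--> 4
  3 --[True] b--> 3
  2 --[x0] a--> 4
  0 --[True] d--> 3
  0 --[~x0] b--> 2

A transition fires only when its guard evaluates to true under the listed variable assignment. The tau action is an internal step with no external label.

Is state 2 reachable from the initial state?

Answer: UNREACHABLE

Analysis:
7 transition(s) survive guard evaluation.
L0 = {0}
L1 = {3}  total {0,3}
L2 = {1,4}  total {0,1,3,4}
R = {0,1,3,4}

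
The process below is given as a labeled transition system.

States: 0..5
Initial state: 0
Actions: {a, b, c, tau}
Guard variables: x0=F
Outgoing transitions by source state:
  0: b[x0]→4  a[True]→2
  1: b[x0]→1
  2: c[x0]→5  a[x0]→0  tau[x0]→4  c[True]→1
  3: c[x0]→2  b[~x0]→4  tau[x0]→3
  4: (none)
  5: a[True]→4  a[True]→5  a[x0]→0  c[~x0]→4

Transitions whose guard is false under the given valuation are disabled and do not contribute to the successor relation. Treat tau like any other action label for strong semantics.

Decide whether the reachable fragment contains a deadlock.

R = {0,1,2}
  0: a→2  [deg 1]
  1: ∅  [STUCK]
  2: c→1  [deg 1]
witness 1: a·c

Answer: DEADLOCK at state 1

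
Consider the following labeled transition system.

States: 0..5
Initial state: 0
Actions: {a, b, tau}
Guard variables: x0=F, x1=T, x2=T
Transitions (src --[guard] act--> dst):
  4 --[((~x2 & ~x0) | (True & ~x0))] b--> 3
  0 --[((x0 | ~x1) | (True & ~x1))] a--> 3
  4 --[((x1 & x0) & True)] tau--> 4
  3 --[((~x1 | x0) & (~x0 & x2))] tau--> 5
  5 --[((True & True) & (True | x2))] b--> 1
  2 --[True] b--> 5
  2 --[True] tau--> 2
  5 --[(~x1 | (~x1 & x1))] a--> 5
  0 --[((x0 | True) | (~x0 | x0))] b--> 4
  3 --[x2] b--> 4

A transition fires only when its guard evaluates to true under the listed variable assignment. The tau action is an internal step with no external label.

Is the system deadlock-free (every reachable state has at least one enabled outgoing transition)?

Reach set: {0,3,4}
  0: b→4  [1 out]
  3: b→4  [1 out]
  4: b→3  [1 out]

Answer: DEADLOCK-FREE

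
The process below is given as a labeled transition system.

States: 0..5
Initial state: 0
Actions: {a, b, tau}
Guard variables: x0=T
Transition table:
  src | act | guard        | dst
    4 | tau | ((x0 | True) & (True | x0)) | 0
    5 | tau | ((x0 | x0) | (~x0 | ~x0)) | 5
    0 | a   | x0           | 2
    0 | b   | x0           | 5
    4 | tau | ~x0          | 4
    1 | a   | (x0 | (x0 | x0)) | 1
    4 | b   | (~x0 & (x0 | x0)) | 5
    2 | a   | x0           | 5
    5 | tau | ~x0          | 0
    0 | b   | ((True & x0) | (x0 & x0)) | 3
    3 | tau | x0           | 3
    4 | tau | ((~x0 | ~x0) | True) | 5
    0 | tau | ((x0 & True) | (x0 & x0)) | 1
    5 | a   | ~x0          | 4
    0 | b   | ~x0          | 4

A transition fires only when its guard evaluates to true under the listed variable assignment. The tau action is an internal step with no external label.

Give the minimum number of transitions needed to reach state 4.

Answer: UNREACHABLE

Trace:
Layered search for 4:
  Layer 0: {0}
  Layer 1: {1,2,3,5}
4 never appears.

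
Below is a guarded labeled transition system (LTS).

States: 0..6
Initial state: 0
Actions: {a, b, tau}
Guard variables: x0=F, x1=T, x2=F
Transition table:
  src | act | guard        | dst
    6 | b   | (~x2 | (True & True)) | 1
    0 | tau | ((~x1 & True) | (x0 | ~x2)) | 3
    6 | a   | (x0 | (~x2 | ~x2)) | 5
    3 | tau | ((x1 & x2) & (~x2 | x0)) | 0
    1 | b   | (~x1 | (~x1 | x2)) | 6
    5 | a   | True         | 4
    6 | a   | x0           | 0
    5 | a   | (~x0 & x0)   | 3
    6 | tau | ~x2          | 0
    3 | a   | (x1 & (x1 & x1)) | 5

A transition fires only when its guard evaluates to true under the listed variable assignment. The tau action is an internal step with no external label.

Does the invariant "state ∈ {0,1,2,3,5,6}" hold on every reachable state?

Answer: INVARIANT VIOLATED at state 4

Working:
Safe = {0,1,2,3,5,6}
Reachable = {0,3,4,5}
  0: safe
  3: safe
  4: outside
  5: safe
counterexample path to 4: tau·a·a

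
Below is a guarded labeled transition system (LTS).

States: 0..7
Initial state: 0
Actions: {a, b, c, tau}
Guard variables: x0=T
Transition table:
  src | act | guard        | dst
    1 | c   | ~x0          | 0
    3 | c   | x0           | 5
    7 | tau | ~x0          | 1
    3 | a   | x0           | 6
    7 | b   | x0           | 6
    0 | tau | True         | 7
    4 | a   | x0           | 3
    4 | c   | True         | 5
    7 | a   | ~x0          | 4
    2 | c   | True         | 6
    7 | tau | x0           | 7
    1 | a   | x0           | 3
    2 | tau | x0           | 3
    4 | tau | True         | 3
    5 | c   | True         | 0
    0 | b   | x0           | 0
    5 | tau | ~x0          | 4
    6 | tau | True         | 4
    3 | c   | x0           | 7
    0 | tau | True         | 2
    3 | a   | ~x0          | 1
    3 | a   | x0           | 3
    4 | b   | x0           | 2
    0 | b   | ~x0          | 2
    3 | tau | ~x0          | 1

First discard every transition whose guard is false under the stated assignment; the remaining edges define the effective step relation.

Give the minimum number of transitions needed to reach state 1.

Breadth-first toward 1:
  Layer 0: {0}
  Layer 1: {2,7}
  Layer 2: {3,6}
  Layer 3: {4,5}
1 never appears.

Answer: UNREACHABLE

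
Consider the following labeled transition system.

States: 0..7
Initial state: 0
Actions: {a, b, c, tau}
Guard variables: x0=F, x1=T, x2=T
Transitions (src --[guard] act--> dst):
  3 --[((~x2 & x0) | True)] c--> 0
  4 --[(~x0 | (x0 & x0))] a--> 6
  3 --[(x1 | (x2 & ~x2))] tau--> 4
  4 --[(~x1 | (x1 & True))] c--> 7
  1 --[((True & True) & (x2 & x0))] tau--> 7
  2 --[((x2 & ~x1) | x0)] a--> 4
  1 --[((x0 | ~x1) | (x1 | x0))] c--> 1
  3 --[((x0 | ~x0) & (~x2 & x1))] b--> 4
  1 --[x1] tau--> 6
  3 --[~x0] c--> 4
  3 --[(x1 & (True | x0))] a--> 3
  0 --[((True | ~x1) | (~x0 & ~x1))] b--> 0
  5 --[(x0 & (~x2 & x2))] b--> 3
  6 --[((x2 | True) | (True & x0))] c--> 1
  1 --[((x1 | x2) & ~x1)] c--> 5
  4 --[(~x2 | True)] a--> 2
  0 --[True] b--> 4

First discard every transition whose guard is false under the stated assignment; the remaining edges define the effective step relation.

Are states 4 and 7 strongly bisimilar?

Bisimulation quotient by refinement:
  π0 = {{0,1,2,3,4,5,6,7}}
  π1 = {{0},{1},{2,5,7},{3},{4},{6}}
stable after 2 split(s): 6 block(s)
4∈{4}, 7∈{2,5,7}

Answer: NOT BISIMILAR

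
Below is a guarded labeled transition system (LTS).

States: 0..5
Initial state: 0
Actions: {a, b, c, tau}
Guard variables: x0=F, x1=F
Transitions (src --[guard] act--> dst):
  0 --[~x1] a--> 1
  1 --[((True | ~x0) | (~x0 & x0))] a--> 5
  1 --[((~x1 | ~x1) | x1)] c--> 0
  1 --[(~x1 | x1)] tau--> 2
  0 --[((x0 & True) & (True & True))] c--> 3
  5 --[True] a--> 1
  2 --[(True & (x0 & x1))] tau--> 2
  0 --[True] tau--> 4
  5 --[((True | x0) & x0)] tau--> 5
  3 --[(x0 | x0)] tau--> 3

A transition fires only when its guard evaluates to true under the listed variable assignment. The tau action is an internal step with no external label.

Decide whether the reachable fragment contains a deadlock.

Reach set: {0,1,2,4,5}
  0: a→1  tau→4  [deg 2]
  1: a→5  c→0  tau→2  [deg 3]
  2: ∅  [deadlock]
  4: ∅  [deadlock]
  5: a→1  [deg 1]
witness 2: a·tau

Answer: DEADLOCK at state 2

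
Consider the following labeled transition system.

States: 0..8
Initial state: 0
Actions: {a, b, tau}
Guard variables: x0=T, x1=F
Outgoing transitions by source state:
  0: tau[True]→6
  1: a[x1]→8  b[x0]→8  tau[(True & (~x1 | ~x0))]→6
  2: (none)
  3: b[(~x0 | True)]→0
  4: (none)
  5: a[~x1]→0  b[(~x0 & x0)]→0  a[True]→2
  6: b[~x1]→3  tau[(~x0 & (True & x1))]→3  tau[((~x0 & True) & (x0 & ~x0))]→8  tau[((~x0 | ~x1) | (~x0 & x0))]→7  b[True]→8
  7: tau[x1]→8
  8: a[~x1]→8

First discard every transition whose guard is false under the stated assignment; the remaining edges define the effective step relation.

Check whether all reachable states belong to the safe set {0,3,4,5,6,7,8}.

Answer: INVARIANT HOLDS

Analysis:
Safe = {0,3,4,5,6,7,8}
R = {0,3,6,7,8}
  0: safe
  3: safe
  6: safe
  7: safe
  8: safe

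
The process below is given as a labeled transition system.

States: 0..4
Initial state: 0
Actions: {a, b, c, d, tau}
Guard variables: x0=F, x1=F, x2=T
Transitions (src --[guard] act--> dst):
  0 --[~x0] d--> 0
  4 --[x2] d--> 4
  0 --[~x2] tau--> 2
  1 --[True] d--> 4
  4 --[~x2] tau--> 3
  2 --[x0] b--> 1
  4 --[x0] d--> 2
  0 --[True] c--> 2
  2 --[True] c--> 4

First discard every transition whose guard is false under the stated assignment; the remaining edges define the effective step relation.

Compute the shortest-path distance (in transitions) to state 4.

Answer: 2

Analysis:
Layered search for 4:
  Layer 0: {0}
  Layer 1: {2}
  Layer 2: {4}
first hit 4 at d=2 via c·c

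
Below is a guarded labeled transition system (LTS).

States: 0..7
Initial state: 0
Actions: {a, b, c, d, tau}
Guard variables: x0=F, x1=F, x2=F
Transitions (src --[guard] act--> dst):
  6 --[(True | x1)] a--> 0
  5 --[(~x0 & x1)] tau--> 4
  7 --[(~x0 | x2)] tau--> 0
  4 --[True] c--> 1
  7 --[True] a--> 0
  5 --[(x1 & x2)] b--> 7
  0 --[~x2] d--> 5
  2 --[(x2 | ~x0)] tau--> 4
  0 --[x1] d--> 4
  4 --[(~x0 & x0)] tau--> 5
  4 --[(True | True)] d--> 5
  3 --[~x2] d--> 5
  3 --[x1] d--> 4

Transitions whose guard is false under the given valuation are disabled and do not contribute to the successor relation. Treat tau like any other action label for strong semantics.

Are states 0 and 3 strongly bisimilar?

Bisimulation quotient by refinement:
  round 0: {{0,1,2,3,4,5,6,7}}
  round 1: {{0,3},{1,5},{2},{4},{6},{7}}
Fixed point at round 2; 6 class(es).
[0]={0,3}  [3]={0,3}

Answer: BISIMILAR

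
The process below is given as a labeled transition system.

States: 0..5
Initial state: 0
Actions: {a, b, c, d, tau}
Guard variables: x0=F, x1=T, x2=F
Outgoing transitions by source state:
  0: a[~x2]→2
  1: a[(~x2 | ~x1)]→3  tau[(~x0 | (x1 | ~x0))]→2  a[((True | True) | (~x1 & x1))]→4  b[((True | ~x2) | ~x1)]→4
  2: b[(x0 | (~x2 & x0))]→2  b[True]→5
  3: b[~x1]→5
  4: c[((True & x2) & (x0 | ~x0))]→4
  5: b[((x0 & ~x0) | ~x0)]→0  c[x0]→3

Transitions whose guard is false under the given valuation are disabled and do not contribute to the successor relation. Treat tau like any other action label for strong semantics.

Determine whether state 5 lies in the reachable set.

Answer: REACHABLE

Analysis:
Guard filter leaves 7 enabled edge(s).
L0 = {0}
L1 = {2}  now seen {0,2}
L2 = {5}  now seen {0,2,5}
Reach set: {0,2,5}
Path to 5: a·b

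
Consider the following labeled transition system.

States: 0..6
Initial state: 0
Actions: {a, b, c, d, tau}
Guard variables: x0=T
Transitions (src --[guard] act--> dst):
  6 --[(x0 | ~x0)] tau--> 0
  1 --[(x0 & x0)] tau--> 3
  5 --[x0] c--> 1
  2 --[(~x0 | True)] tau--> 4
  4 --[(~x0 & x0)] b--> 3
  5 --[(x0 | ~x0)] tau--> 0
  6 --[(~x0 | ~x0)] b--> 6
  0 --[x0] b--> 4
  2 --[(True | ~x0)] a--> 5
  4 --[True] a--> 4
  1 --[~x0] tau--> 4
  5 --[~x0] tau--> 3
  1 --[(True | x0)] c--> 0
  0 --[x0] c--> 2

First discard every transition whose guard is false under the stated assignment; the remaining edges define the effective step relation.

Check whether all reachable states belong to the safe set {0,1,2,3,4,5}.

Allowed set {0,1,2,3,4,5}
Reach set: {0,1,2,3,4,5}
  0: safe
  1: safe
  2: safe
  3: safe
  4: safe
  5: safe

Answer: INVARIANT HOLDS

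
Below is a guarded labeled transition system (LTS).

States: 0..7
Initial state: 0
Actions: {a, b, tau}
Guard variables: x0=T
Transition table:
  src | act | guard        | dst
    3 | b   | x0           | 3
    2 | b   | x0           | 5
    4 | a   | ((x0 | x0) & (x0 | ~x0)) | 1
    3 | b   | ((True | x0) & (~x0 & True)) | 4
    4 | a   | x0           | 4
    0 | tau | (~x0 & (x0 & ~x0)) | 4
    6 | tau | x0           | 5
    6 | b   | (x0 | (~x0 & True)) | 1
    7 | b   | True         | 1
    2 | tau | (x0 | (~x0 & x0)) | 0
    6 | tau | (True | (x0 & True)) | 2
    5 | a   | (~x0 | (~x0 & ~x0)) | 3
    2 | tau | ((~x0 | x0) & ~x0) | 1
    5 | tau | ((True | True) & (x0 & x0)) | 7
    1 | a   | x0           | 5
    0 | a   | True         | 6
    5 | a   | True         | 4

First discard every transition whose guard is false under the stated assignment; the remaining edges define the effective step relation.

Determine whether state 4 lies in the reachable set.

After dropping false guards: 13 live edges.
Layer 0: {0}
Layer 1: {6}  now seen {0,6}
Layer 2: {1,2,5}  now seen {0,1,2,5,6}
Layer 3: {4,7}  now seen {0,1,2,4,5,6,7}
Reachable = {0,1,2,4,5,6,7}
Path to 4: a·tau·a

Answer: REACHABLE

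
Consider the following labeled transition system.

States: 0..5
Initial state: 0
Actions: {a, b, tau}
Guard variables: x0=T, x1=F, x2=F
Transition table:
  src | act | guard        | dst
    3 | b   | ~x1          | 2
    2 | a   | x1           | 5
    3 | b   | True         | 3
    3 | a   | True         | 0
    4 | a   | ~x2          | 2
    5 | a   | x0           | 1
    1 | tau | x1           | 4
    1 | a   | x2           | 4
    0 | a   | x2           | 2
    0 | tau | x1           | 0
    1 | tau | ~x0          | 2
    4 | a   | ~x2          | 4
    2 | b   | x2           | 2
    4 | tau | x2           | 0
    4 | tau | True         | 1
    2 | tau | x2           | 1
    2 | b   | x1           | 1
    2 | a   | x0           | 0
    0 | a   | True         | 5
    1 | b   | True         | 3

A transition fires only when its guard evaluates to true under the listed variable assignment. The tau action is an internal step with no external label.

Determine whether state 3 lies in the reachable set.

After dropping false guards: 10 live edges.
L0 = {0}
L1 = {5}  now seen {0,5}
L2 = {1}  now seen {0,1,5}
L3 = {3}  now seen {0,1,3,5}
L4 = {2}  now seen {0,1,2,3,5}
Reach set: {0,1,2,3,5}
trace reaching 3: a·a·b

Answer: REACHABLE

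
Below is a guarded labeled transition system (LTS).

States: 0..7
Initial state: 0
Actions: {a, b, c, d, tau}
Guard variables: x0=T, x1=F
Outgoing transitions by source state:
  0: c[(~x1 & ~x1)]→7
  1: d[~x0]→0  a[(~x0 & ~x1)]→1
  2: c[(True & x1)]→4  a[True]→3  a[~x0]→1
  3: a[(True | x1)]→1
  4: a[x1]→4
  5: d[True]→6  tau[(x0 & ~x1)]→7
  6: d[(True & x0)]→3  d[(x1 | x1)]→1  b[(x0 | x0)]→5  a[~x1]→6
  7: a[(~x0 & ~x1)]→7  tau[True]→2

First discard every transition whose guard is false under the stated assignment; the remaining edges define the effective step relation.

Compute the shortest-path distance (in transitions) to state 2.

Layered search for 2:
  Layer 0: {0}
  Layer 1: {7}
  Layer 2: {2}
first hit 2 at d=2 via c·tau

Answer: 2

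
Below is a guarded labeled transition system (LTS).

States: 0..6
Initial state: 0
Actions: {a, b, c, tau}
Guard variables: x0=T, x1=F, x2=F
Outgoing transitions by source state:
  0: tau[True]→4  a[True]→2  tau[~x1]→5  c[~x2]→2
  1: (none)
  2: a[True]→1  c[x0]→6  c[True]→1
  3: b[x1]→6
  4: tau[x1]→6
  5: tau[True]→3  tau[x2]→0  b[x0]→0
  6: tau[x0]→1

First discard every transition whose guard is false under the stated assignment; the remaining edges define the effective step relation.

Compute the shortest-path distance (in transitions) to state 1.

Breadth-first toward 1:
  depth 0: {0}
  depth 1: {2,4,5}
  depth 2: {1,3,6}
first hit 1 at d=2 via a·a

Answer: 2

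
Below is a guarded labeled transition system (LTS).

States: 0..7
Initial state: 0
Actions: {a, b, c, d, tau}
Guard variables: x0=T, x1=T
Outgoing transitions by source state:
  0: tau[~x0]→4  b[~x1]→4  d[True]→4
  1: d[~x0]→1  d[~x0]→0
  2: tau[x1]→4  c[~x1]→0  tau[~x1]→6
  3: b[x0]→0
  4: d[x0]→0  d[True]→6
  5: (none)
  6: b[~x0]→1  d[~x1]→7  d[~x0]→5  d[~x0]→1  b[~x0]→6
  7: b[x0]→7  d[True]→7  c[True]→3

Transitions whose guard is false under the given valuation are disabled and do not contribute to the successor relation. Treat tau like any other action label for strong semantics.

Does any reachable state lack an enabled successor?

Answer: DEADLOCK at state 6

Trace:
Reach set: {0,4,6}
  0: d→4  [deg 1]
  4: d→0  d→6  [deg 2]
  6: ∅  [no exit]
witness 6: d·d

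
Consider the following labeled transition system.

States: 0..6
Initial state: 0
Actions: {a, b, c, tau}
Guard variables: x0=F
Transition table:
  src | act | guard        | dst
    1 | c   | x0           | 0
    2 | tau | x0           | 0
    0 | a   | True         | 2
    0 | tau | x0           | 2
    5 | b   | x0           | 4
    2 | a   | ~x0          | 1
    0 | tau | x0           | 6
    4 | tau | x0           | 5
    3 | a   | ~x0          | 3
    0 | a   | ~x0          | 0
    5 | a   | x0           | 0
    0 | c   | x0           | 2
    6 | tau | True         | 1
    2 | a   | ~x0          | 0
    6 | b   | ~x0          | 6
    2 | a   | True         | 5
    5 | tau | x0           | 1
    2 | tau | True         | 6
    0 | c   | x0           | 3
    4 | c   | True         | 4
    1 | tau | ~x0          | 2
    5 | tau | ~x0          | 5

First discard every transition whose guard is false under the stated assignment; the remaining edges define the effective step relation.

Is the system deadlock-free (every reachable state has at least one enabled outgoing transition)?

Answer: DEADLOCK-FREE

Analysis:
Reachable = {0,1,2,5,6}
  0: a→0  a→2  [2 out]
  1: tau→2  [1 out]
  2: a→0  a→1  a→5  tau→6  [4 out]
  5: tau→5  [1 out]
  6: b→6  tau→1  [2 out]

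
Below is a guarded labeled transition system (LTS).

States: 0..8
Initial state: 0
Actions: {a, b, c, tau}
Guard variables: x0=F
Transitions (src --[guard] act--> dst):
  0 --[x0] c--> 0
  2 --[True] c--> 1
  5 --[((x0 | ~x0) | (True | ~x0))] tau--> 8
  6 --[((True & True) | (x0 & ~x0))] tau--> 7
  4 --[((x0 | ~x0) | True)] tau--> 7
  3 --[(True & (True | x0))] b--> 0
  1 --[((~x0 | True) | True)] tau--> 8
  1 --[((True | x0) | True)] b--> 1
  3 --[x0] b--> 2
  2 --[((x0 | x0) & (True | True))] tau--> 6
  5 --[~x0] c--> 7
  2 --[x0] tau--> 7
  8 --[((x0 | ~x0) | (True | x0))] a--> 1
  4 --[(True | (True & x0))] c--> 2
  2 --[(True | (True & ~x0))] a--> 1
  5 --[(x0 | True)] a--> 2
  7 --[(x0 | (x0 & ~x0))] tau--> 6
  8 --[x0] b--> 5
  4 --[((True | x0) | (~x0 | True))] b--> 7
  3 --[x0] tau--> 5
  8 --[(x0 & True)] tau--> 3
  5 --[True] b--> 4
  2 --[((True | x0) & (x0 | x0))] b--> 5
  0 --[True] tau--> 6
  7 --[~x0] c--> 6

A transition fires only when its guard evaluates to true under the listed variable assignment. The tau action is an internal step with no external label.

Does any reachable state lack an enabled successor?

Answer: DEADLOCK-FREE

Analysis:
Reachable = {0,6,7}
  0: tau→6  [1 out]
  6: tau→7  [1 out]
  7: c→6  [1 out]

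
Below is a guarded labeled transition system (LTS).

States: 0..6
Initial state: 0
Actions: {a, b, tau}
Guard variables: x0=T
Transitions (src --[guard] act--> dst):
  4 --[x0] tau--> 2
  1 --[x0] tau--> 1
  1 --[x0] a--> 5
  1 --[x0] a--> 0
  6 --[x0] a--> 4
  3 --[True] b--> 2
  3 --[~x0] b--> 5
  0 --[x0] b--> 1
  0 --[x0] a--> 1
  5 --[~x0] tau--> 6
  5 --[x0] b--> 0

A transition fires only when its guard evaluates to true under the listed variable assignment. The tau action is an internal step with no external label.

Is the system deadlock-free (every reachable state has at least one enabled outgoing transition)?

Reach set: {0,1,5}
  0: a→1  b→1  [deg 2]
  1: a→0  a→5  tau→1  [deg 3]
  5: b→0  [deg 1]

Answer: DEADLOCK-FREE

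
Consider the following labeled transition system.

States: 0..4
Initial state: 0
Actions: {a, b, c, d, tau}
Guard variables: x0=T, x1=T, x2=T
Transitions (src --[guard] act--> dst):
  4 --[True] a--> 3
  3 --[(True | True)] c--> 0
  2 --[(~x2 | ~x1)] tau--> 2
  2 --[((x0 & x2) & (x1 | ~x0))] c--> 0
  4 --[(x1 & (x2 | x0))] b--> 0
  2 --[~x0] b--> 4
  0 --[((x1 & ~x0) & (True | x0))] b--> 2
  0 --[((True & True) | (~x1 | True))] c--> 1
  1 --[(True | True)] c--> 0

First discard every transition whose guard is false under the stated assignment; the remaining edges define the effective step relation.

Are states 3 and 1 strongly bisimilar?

Answer: BISIMILAR

Trace:
Refine partition for ~:
  round 0: {{0,1,2,3,4}}
  round 1: {{0,1,2,3},{4}}
2 equivalence class(es) (converged in 2)
class of 3: {0,1,2,3}; class of 1: {0,1,2,3}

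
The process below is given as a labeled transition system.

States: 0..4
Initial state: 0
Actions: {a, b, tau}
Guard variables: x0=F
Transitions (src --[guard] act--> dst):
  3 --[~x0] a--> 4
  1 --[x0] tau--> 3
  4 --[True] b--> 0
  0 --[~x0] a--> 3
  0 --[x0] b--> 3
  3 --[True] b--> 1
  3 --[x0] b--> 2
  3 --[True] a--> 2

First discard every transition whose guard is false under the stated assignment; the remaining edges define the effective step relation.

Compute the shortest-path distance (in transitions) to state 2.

Answer: 2

Analysis:
Breadth-first toward 2:
  L0 = {0}
  L1 = {3}
  L2 = {1,2,4}
first hit 2 at d=2 via a·a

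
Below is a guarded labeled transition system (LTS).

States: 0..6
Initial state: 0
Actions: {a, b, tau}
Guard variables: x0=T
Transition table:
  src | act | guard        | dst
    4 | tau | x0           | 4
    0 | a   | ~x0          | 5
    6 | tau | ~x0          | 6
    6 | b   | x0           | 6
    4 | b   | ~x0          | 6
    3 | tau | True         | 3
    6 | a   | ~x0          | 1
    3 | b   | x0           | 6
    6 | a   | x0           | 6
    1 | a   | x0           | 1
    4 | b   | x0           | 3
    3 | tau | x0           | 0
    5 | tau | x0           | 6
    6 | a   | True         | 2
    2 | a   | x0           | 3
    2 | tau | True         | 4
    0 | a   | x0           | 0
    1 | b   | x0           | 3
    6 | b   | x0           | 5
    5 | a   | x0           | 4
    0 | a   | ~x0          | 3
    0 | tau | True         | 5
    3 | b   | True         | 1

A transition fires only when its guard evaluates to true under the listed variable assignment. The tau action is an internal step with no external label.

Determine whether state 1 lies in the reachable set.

Guard filter leaves 18 enabled edge(s).
L0 = {0}
L1 = {5}  now seen {0,5}
L2 = {4,6}  now seen {0,4,5,6}
L3 = {2,3}  now seen {0,2,3,4,5,6}
L4 = {1}  now seen {0,1,2,3,4,5,6}
Reachable = {0,1,2,3,4,5,6}
trace reaching 1: tau·a·b·b

Answer: REACHABLE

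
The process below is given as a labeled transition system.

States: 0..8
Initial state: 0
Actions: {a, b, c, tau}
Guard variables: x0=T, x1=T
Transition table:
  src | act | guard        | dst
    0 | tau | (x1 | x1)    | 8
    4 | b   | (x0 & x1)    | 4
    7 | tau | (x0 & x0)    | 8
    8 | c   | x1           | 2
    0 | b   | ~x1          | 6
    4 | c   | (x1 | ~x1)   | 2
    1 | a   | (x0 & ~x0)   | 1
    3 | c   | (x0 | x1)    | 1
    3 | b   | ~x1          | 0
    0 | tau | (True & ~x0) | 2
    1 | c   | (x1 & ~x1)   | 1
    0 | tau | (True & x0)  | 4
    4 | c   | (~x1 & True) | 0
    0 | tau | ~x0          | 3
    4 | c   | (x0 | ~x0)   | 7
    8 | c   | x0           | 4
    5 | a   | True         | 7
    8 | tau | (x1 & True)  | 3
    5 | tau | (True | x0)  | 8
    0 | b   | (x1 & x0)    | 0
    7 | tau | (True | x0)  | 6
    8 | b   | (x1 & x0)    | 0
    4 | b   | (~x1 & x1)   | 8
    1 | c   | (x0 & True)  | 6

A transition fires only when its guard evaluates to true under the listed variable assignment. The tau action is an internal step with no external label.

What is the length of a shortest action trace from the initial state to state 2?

Answer: 2

Working:
Layered search for 2:
  Layer 0: {0}
  Layer 1: {4,8}
  Layer 2: {2,3,7}
2 enters at depth 2; path tau·c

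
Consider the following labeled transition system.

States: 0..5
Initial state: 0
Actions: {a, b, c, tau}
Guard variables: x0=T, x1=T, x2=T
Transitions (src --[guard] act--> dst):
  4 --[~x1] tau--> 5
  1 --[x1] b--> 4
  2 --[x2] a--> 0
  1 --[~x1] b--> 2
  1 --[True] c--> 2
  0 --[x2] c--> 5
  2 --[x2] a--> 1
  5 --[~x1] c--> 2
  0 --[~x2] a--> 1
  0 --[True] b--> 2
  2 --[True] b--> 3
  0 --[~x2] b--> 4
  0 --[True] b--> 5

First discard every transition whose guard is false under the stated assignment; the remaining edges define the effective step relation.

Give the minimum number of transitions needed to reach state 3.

Answer: 2

Trace:
Layered search for 3:
  depth 0: {0}
  depth 1: {2,5}
  depth 2: {1,3}
first hit 3 at d=2 via b·b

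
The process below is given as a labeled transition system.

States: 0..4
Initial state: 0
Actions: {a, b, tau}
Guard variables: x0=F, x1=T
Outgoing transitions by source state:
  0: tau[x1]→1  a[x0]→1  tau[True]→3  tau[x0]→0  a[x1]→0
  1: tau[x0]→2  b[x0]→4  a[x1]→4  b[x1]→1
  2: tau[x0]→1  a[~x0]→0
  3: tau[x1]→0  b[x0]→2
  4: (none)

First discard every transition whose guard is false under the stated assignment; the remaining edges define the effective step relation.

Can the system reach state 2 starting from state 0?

7 transition(s) survive guard evaluation.
L0 = {0}
L1 = {1,3}  now seen {0,1,3}
L2 = {4}  now seen {0,1,3,4}
R = {0,1,3,4}

Answer: UNREACHABLE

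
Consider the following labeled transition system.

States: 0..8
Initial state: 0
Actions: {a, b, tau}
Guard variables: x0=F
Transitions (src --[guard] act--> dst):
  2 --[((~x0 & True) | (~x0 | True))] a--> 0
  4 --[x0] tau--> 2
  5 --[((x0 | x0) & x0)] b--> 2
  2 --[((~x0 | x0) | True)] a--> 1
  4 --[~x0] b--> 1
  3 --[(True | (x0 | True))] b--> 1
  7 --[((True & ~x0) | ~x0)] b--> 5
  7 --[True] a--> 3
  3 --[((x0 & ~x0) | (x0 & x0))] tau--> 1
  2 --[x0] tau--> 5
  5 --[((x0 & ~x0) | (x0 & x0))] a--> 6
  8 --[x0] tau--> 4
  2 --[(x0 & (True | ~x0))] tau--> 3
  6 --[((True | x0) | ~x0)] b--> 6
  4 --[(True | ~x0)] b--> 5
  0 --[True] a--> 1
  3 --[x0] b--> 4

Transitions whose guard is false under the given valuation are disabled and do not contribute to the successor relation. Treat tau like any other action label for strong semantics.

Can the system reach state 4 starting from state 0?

Answer: UNREACHABLE

Trace:
Guard filter leaves 9 enabled edge(s).
Layer 0: {0}
Layer 1: {1}  cumulative {0,1}
Reach set: {0,1}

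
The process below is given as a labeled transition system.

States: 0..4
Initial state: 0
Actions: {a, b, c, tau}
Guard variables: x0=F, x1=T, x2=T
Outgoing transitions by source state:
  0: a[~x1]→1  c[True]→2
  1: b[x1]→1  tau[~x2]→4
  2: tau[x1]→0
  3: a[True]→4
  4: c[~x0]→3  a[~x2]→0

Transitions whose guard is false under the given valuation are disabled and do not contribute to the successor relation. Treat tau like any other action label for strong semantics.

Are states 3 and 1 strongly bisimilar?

Answer: NOT BISIMILAR

Trace:
Compute ~ classes (split until stable):
  P[0] = {{0,1,2,3,4}}
  P[1] = {{0,4},{1},{2},{3}}
  P[2] = {{0},{1},{2},{3},{4}}
Fixed point at round 3; 5 class(es).
3∈{3}, 1∈{1}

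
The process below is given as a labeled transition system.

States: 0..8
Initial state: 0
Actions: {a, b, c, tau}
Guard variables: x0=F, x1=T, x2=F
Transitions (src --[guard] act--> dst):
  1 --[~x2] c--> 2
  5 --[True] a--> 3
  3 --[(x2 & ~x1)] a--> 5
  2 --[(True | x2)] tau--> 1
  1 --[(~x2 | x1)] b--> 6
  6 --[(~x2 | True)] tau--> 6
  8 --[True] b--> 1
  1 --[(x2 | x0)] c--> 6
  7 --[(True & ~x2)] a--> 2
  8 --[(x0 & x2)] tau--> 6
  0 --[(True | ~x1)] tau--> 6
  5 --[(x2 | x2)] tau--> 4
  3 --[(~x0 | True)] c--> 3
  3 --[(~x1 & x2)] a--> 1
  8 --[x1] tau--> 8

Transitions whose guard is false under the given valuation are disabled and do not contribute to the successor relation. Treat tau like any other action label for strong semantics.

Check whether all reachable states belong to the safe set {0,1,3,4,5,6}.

Safe = {0,1,3,4,5,6}
Reachable = {0,6}
  0: safe
  6: safe

Answer: INVARIANT HOLDS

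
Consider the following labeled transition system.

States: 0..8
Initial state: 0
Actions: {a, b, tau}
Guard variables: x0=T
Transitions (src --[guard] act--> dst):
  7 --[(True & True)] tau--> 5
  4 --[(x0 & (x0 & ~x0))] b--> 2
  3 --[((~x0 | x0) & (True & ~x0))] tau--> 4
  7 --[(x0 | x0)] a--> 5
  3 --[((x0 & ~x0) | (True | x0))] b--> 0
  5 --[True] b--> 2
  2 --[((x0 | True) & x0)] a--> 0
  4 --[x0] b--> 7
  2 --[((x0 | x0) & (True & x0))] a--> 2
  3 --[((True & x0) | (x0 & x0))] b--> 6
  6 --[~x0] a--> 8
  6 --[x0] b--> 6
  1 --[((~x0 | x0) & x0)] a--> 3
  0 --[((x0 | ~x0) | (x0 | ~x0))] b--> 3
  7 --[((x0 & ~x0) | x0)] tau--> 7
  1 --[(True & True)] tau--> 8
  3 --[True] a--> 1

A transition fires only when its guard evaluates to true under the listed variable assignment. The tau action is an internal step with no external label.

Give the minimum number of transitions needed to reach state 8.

Answer: 3

Trace:
Breadth-first toward 8:
  depth 0: {0}
  depth 1: {3}
  depth 2: {1,6}
  depth 3: {8}
first hit 8 at d=3 via b·a·tau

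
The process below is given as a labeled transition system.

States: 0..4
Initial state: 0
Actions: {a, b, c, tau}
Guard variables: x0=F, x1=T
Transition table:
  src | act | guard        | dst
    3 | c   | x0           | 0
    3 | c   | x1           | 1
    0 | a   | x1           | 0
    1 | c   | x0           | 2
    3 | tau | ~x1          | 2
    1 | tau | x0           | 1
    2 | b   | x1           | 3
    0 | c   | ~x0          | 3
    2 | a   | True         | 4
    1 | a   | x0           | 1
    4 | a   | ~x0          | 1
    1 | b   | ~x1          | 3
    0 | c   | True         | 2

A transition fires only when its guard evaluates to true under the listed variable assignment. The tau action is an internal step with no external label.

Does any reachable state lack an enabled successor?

R = {0,1,2,3,4}
  0: a→0  c→2  c→3  [deg 3]
  1: ∅  [no exit]
  2: a→4  b→3  [deg 2]
  3: c→1  [deg 1]
  4: a→1  [deg 1]
trace reaching 1: c·c

Answer: DEADLOCK at state 1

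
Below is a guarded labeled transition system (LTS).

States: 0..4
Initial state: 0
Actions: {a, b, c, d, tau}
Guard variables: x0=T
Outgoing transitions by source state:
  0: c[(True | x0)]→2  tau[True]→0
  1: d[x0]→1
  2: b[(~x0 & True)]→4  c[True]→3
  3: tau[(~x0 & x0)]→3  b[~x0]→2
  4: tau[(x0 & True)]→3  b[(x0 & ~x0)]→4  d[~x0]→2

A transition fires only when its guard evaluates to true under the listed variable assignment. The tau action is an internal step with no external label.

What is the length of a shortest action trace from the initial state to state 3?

Answer: 2

Working:
Layered search for 3:
  Layer 0: {0}
  Layer 1: {2}
  Layer 2: {3}
3 enters at depth 2; path c·c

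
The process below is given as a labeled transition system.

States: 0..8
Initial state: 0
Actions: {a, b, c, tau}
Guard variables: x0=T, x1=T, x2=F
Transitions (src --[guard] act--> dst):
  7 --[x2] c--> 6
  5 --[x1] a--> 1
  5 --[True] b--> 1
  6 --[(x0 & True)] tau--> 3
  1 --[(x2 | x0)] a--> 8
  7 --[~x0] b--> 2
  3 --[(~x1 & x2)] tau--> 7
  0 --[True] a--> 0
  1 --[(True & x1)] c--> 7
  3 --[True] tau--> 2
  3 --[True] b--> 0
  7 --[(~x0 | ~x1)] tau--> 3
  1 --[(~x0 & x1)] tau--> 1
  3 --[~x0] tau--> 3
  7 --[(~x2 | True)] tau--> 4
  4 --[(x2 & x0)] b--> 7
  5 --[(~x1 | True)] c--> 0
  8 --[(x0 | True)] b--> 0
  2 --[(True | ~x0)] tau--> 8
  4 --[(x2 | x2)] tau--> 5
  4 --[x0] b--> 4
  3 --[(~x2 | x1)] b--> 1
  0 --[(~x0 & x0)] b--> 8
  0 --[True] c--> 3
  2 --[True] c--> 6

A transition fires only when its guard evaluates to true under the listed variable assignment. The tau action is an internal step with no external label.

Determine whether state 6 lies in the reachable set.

After dropping false guards: 16 live edges.
depth 0: {0}
depth 1: {3}  now seen {0,3}
depth 2: {1,2}  now seen {0,1,2,3}
depth 3: {6,7,8}  now seen {0,1,2,3,6,7,8}
depth 4: {4}  now seen {0,1,2,3,4,6,7,8}
Reach set: {0,1,2,3,4,6,7,8}
Path to 6: c·tau·c

Answer: REACHABLE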